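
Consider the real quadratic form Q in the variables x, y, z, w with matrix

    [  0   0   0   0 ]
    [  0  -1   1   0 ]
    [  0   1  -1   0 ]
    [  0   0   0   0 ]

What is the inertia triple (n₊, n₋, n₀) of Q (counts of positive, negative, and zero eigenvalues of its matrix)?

(0, 1, 3)

Applying the same elementary operations to the rows and columns of A produces a congruent diagonal matrix with entries 0, -1, 0, 0.
So there are 1 negative, 3 zero pivots.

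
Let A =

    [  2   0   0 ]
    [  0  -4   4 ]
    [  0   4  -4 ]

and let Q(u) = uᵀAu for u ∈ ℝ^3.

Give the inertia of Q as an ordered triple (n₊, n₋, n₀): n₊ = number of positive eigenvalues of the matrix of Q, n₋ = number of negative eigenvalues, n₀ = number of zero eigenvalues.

Row-reducing A symmetrically gives the diagonal entries 2, -4, 0.
Counting signs: 1 positive, 1 negative, 1 zero.

(1, 1, 1)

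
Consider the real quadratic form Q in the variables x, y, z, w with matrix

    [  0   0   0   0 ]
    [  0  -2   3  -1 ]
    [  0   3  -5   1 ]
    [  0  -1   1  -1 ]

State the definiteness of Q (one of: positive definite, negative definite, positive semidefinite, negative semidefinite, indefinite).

Applying the same elementary operations to the rows and columns of A produces a congruent diagonal matrix with entries 0, -2, -1/2, 0.
So there are 2 negative, 2 zero pivots.
Hence Q is negative semidefinite.

negative semidefinite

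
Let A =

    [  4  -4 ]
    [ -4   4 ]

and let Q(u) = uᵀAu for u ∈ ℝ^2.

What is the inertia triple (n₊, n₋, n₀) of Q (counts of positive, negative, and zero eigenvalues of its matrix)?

(1, 0, 1)

Row-reducing A symmetrically gives the diagonal entries 4, 0.
That gives 1 positive, 1 zero pivots.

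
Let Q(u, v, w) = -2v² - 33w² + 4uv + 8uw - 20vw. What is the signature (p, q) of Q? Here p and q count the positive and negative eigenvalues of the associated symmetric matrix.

The symmetric matrix is A = [[0, 2, 4], [2, -2, -10], [4, -10, -33]].
By Sylvester's law of inertia any congruent diagonalization of A has 1 positive, 2 negative and 0 zero entries.

(1, 2)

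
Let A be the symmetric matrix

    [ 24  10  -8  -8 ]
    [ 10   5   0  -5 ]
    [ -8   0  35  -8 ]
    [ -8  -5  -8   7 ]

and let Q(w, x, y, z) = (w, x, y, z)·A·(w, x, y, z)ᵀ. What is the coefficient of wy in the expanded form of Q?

The coefficient of wy is A[1,3] + A[3,1] = 2·(-8) = -16.

-16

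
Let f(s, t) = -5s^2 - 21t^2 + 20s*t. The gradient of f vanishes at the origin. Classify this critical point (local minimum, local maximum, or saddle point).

local maximum

The Hessian at the origin is H = [[-10, 20], [20, -42]].
det H = -10·-42 − (20)² = 20 > 0 and H[1,1] = -10 < 0, so H is negative definite.
Therefore the origin is a local maximum.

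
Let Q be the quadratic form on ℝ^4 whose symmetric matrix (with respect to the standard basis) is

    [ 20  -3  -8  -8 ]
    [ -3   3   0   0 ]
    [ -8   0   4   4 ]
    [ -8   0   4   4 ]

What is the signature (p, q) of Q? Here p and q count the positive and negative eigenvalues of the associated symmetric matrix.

(3, 0)

Applying the same elementary operations to the rows and columns of A produces a congruent diagonal matrix with entries 20, 51/20, 4/17, 0.
So there are 3 positive, 1 zero pivots.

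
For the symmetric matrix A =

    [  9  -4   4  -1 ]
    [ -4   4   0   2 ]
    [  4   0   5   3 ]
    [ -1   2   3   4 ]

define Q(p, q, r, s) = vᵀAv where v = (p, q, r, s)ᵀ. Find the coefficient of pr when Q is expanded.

8

The coefficient of pr is A[1,3] + A[3,1] = 2·4 = 8.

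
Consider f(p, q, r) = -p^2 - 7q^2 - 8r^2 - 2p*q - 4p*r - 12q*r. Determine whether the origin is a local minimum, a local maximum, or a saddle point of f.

The Hessian at the origin is H = [[-2, -2, -4], [-2, -14, -12], [-4, -12, -16]].
Symmetric row and column elimination reduces H to a congruent diagonal form with pivots -2, -12, -8/3.
Counting signs: 3 negative.
H is negative definite, so the origin is a strict local maximum.

local maximum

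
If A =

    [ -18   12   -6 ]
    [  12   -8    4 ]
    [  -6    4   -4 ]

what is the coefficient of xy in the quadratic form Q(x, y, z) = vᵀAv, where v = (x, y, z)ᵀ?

The coefficient of xy is A[1,2] + A[2,1] = 2·12 = 24.

24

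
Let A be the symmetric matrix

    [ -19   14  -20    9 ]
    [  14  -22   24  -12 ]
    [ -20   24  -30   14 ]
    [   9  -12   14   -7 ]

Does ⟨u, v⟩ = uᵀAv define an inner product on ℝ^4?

Leading principal minors: Δ_1 = -19, Δ_2 = 222, Δ_3 = -356, Δ_4 = 80.
The signs alternate starting with Δ_1 < 0, so by Sylvester's criterion Q is negative definite.
⟨·,·⟩ is an inner product exactly when A is positive definite.

no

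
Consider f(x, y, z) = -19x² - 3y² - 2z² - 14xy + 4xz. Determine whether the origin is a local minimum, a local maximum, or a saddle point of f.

The Hessian at the origin is H = [[-38, -14, 4], [-14, -6, 0], [4, 0, -4]].
Symmetric row and column elimination reduces H to a congruent diagonal form with pivots -38, -16/19, -1.
That gives 3 negative pivots.
H is negative definite, so the origin is a strict local maximum.

local maximum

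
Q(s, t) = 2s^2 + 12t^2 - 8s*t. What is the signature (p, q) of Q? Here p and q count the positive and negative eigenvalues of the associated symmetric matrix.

(2, 0)

Write A = [[2, -4], [-4, 12]].
Row-reducing A symmetrically gives the diagonal entries 2, 4.
Counting signs: 2 positive.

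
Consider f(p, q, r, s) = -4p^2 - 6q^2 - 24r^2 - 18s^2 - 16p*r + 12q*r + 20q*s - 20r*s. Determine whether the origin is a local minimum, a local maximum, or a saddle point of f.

The Hessian at the origin is H = [[-8, 0, -16, 0], [0, -12, 12, 20], [-16, 12, -48, -20], [0, 20, -20, -36]].
Row-reducing H symmetrically gives the diagonal entries -8, -12, -4, -8/3.
That gives 4 negative pivots.
H is negative definite, so the origin is a strict local maximum.

local maximum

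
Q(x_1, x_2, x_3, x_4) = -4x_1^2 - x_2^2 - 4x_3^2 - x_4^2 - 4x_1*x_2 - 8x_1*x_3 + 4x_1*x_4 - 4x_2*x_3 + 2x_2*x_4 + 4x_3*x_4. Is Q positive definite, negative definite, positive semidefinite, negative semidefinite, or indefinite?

The symmetric matrix is A = [[-4, -2, -4, 2], [-2, -1, -2, 1], [-4, -2, -4, 2], [2, 1, 2, -1]].
Applying the same elementary operations to the rows and columns of A produces a congruent diagonal matrix with entries -4, 0, 0, 0.
Counting signs: 1 negative, 3 zero.
Hence Q is negative semidefinite.

negative semidefinite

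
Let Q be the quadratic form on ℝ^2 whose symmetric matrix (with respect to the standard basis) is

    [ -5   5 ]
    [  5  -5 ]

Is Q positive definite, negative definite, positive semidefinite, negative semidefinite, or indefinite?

negative semidefinite

Applying the same elementary operations to the rows and columns of A produces a congruent diagonal matrix with entries -5, 0.
That gives 1 negative, 1 zero pivots.
Hence Q is negative semidefinite.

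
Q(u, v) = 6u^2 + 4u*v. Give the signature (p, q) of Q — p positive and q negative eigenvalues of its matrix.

(1, 1)

Write A = [[6, 2], [2, 0]].
Row-reducing A symmetrically gives the diagonal entries 6, -2/3.
Counting signs: 1 positive, 1 negative.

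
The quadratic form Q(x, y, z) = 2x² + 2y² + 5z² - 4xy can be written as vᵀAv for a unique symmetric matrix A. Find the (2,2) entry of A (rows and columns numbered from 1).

The coefficient of y² in Q is 2, and that is exactly A[2,2].

2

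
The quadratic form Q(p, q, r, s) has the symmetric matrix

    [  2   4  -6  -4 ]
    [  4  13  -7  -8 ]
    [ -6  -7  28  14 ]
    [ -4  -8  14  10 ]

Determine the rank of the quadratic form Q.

Applying the same elementary operations to the rows and columns of A produces a congruent diagonal matrix with entries 2, 5, 5, 6/5.
Counting signs: 4 positive.
The rank is the number of nonzero pivots: 4.

4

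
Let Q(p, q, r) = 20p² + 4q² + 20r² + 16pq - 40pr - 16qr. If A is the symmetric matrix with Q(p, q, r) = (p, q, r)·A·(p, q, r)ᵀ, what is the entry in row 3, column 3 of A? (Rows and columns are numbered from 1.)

20

The coefficient of r² in Q is 20, and that is exactly A[3,3].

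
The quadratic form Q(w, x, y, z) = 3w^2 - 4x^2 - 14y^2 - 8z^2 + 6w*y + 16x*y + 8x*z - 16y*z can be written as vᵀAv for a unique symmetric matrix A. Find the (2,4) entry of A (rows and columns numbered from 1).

4

The coefficient of x·z in Q is 8. For a symmetric A this equals A[2,4] + A[4,2] = 2·A[2,4].
So A[2,4] = 8/2 = 4.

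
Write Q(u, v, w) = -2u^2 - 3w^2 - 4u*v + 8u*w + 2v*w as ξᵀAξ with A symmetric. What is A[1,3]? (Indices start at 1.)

The coefficient of u·w in Q is 8. For a symmetric A this equals A[1,3] + A[3,1] = 2·A[1,3].
So A[1,3] = 8/2 = 4.

4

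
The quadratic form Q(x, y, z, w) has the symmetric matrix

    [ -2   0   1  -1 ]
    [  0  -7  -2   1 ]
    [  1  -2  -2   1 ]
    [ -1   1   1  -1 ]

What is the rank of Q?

4

Applying the same elementary operations to the rows and columns of A produces a congruent diagonal matrix with entries -2, -7, -13/14, -4/13.
So there are 4 negative pivots.
The rank is the number of nonzero pivots: 4.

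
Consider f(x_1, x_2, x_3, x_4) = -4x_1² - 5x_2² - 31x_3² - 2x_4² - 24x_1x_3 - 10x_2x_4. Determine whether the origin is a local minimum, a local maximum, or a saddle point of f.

The Hessian at the origin is H = [[-8, 0, -24, 0], [0, -10, 0, -10], [-24, 0, -62, 0], [0, -10, 0, -4]].
Congruent diagonalization of H (simultaneous row and column reduction) yields pivots -8, -10, 10, 6.
Counting signs: 2 positive, 2 negative.
H is indefinite, so the origin is a saddle point.

saddle point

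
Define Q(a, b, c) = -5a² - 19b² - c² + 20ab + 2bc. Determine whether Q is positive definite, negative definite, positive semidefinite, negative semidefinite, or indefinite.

The associated matrix is A = [[-5, 10, 0], [10, -19, 1], [0, 1, -1]].
An LDLᵀ factorisation of A has diagonal entries -5, 1, -2.
That gives 1 positive, 2 negative pivots.
Hence Q is indefinite.

indefinite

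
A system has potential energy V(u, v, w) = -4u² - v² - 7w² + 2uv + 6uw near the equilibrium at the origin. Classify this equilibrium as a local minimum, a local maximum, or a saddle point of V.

local maximum

The Hessian at the origin is H = [[-8, 2, 6], [2, -2, 0], [6, 0, -14]].
Congruent diagonalization of H (simultaneous row and column reduction) yields pivots -8, -3/2, -8.
So there are 3 negative pivots.
H is negative definite, so the origin is a strict local maximum.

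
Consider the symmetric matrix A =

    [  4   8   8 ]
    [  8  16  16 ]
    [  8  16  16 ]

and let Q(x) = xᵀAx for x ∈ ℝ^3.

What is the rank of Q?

Row-reducing A symmetrically gives the diagonal entries 4, 0, 0.
That gives 1 positive, 2 zero pivots.
The rank is the number of nonzero pivots: 1.

1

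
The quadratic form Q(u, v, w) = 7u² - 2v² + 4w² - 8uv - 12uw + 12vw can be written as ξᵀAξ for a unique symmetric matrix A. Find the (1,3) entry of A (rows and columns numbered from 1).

The coefficient of u·w in Q is -12. For a symmetric A this equals A[1,3] + A[3,1] = 2·A[1,3].
So A[1,3] = -12/2 = -6.

-6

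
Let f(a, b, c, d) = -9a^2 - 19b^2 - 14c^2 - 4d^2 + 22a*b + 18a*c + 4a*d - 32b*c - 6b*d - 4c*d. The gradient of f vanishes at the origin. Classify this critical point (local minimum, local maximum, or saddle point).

The Hessian at the origin is H = [[-18, 22, 18, 4], [22, -38, -32, -6], [18, -32, -28, -4], [4, -6, -4, -8]].
An LDLᵀ factorisation of H has diagonal entries -18, -100/9, -1, -6.
So there are 4 negative pivots.
H is negative definite, so the origin is a strict local maximum.

local maximum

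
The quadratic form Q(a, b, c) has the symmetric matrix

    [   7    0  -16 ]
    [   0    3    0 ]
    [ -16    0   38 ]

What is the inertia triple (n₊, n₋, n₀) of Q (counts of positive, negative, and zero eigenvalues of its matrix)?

(3, 0, 0)

Applying the same elementary operations to the rows and columns of A produces a congruent diagonal matrix with entries 7, 3, 10/7.
That gives 3 positive pivots.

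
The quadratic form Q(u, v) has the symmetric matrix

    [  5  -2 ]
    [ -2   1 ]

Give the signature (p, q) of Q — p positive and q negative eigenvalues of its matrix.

(2, 0)

Row-reducing A symmetrically gives the diagonal entries 5, 1/5.
So there are 2 positive pivots.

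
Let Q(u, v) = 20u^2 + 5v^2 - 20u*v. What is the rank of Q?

Write A = [[20, -10], [-10, 5]].
Symmetric row and column elimination reduces A to a congruent diagonal form with pivots 20, 0.
Counting signs: 1 positive, 1 zero.
The rank is the number of nonzero pivots: 1.

1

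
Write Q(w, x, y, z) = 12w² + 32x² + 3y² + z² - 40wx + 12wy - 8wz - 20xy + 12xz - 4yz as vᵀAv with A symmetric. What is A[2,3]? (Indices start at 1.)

The coefficient of x·y in Q is -20. For a symmetric A this equals A[2,3] + A[3,2] = 2·A[2,3].
So A[2,3] = -20/2 = -10.

-10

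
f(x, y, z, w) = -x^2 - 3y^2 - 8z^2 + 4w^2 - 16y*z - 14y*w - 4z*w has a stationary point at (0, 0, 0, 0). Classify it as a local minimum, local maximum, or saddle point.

The Hessian at the origin is H = [[-2, 0, 0, 0], [0, -6, -16, -14], [0, -16, -16, -4], [0, -14, -4, 8]].
Symmetric row and column elimination reduces H to a congruent diagonal form with pivots -2, -6, 80/3, -1.
Counting signs: 1 positive, 3 negative.
H is indefinite, so the origin is a saddle point.

saddle point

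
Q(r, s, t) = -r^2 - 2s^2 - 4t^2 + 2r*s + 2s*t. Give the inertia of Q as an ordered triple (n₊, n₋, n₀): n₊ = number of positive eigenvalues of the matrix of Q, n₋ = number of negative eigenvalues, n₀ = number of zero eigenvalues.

The associated matrix is A = [[-1, 1, 0], [1, -2, 1], [0, 1, -4]].
Row-reducing A symmetrically gives the diagonal entries -1, -1, -3.
So there are 3 negative pivots.

(0, 3, 0)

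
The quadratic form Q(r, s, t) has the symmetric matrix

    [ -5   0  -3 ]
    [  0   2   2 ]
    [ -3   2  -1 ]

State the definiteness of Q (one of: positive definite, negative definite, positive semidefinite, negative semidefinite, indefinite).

An LDLᵀ factorisation of A has diagonal entries -5, 2, -6/5.
That gives 1 positive, 2 negative pivots.
Hence Q is indefinite.

indefinite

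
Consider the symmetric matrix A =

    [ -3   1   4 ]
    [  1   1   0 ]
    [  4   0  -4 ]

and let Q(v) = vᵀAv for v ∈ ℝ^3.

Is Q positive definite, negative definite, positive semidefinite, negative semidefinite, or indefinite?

Symmetric row and column elimination reduces A to a congruent diagonal form with pivots -3, 4/3, 0.
So there are 1 positive, 1 negative, 1 zero pivots.
Hence Q is indefinite.

indefinite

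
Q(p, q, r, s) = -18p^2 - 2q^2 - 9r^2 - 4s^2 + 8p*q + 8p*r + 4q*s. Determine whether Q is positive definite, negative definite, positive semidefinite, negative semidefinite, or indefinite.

The symmetric matrix of Q is A = [[-18, 4, 4, 0], [4, -2, 0, 2], [4, 0, -9, 0], [0, 2, 0, -4]].
Leading principal minors: Δ_1 = -18, Δ_2 = 20, Δ_3 = -148, Δ_4 = 8.
The signs alternate starting with Δ_1 < 0, so by Sylvester's criterion Q is negative definite.

negative definite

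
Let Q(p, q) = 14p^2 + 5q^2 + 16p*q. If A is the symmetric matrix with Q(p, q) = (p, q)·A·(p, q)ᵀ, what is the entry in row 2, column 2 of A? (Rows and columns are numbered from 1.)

5

The coefficient of q^2 in Q is 5, and that is exactly A[2,2].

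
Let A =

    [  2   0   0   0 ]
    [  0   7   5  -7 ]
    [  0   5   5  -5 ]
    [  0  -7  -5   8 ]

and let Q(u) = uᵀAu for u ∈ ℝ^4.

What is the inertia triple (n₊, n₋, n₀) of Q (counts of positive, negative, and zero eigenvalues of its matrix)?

Congruent diagonalization of A (simultaneous row and column reduction) yields pivots 2, 7, 10/7, 1.
So there are 4 positive pivots.

(4, 0, 0)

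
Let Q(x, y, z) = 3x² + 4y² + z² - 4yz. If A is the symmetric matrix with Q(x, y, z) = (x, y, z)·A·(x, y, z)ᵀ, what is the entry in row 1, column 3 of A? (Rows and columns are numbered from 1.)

0

The coefficient of x·z in Q is 0. For a symmetric A this equals A[1,3] + A[3,1] = 2·A[1,3].
So A[1,3] = 0/2 = 0.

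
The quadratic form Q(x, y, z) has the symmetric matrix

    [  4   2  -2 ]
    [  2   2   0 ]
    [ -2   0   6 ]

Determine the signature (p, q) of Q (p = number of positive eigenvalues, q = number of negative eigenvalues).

(3, 0)

Symmetric row and column elimination reduces A to a congruent diagonal form with pivots 4, 1, 4.
So there are 3 positive pivots.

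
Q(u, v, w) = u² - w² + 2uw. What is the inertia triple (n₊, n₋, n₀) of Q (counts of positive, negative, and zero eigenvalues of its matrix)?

Write A = [[1, 0, 1], [0, 0, 0], [1, 0, -1]].
Congruent diagonalization of A (simultaneous row and column reduction) yields pivots 1, 0, -2.
So there are 1 positive, 1 negative, 1 zero pivots.

(1, 1, 1)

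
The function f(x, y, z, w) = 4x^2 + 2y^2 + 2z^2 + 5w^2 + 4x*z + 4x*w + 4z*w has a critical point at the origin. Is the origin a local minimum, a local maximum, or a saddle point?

local minimum

The Hessian at the origin is H = [[8, 0, 4, 4], [0, 4, 0, 0], [4, 0, 4, 4], [4, 0, 4, 10]].
An LDLᵀ factorisation of H has diagonal entries 8, 4, 2, 6.
That gives 4 positive pivots.
H is positive definite, so the origin is a strict local minimum.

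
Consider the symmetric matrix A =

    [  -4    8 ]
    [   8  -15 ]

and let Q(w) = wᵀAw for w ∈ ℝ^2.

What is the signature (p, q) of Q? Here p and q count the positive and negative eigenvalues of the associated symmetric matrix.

(1, 1)

Applying the same elementary operations to the rows and columns of A produces a congruent diagonal matrix with entries -4, 1.
That gives 1 positive, 1 negative pivots.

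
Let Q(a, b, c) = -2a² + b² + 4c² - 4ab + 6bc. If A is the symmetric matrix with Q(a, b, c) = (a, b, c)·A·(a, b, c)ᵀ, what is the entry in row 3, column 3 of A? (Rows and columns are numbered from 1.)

4

The coefficient of c² in Q is 4, and that is exactly A[3,3].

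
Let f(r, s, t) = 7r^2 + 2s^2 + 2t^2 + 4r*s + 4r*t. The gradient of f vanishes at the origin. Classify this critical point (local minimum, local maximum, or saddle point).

local minimum

The Hessian at the origin is H = [[14, 4, 4], [4, 4, 0], [4, 0, 4]].
Symmetric row and column elimination reduces H to a congruent diagonal form with pivots 14, 20/7, 12/5.
So there are 3 positive pivots.
H is positive definite, so the origin is a strict local minimum.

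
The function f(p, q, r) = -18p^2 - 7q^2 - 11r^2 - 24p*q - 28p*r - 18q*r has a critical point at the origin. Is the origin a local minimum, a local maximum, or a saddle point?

The Hessian at the origin is H = [[-36, -24, -28], [-24, -14, -18], [-28, -18, -22]].
An LDLᵀ factorisation of H has diagonal entries -36, 2, -4/9.
That gives 1 positive, 2 negative pivots.
H is indefinite, so the origin is a saddle point.

saddle point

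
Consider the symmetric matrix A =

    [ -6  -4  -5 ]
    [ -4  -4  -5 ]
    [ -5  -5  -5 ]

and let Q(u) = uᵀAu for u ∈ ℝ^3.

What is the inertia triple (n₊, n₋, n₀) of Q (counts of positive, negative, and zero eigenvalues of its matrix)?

Row-reducing A symmetrically gives the diagonal entries -6, -4/3, 5/4.
That gives 1 positive, 2 negative pivots.

(1, 2, 0)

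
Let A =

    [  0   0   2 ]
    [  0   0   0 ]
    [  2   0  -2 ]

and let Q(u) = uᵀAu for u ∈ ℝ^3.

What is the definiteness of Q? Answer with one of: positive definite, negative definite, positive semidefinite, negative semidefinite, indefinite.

A is congruent to a diagonal matrix with 1 positive, 1 negative and 1 zero entries, so Q is indefinite.

indefinite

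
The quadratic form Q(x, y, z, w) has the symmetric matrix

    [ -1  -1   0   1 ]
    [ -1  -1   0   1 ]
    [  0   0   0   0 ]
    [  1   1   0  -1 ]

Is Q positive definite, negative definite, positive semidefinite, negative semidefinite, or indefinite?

negative semidefinite

Congruent diagonalization of A (simultaneous row and column reduction) yields pivots -1, 0, 0, 0.
So there are 1 negative, 3 zero pivots.
Hence Q is negative semidefinite.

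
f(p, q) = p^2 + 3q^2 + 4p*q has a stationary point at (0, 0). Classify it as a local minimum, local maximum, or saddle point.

The Hessian at the origin is H = [[2, 4], [4, 6]].
det H = 2·6 − (4)² = -4 < 0, so H is indefinite.
Therefore the origin is a saddle point.

saddle point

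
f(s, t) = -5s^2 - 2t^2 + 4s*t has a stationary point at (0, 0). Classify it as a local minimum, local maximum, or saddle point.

The Hessian at the origin is H = [[-10, 4], [4, -4]].
det H = -10·-4 − (4)² = 24 > 0 and H[1,1] = -10 < 0, so H is negative definite.
Therefore the origin is a local maximum.

local maximum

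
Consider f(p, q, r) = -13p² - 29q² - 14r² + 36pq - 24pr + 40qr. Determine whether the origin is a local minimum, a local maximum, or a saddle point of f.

The Hessian at the origin is H = [[-26, 36, -24], [36, -58, 40], [-24, 40, -28]].
Congruent diagonalization of H (simultaneous row and column reduction) yields pivots -26, -106/13, -12/53.
Counting signs: 3 negative.
H is negative definite, so the origin is a strict local maximum.

local maximum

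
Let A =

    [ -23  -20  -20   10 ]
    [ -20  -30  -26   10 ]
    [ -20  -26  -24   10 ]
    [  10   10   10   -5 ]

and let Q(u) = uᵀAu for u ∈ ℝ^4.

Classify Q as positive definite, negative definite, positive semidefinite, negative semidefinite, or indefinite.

Leading principal minors: Δ_1 = -23, Δ_2 = 290, Δ_3 = -212, Δ_4 = 60.
The signs alternate starting with Δ_1 < 0, so by Sylvester's criterion Q is negative definite.

negative definite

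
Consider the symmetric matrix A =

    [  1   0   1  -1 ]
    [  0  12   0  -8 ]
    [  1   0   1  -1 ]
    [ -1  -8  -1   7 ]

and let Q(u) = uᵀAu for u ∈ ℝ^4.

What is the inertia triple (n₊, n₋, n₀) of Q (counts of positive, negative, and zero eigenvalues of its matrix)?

Applying the same elementary operations to the rows and columns of A produces a congruent diagonal matrix with entries 1, 12, 0, 2/3.
Counting signs: 3 positive, 1 zero.

(3, 0, 1)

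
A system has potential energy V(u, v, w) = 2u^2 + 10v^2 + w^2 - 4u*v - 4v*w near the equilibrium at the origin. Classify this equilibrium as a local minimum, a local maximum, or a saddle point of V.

local minimum

The Hessian at the origin is H = [[4, -4, 0], [-4, 20, -4], [0, -4, 2]].
Row-reducing H symmetrically gives the diagonal entries 4, 16, 1.
That gives 3 positive pivots.
H is positive definite, so the origin is a strict local minimum.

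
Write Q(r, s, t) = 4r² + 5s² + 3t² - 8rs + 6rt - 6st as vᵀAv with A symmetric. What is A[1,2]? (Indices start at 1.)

The coefficient of r·s in Q is -8. For a symmetric A this equals A[1,2] + A[2,1] = 2·A[1,2].
So A[1,2] = -8/2 = -4.

-4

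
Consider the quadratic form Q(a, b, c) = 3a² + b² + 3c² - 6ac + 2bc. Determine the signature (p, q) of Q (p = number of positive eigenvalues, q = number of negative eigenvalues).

(2, 1)

The associated matrix is A = [[3, 0, -3], [0, 1, 1], [-3, 1, 3]].
Applying the same elementary operations to the rows and columns of A produces a congruent diagonal matrix with entries 3, 1, -1.
That gives 2 positive, 1 negative pivots.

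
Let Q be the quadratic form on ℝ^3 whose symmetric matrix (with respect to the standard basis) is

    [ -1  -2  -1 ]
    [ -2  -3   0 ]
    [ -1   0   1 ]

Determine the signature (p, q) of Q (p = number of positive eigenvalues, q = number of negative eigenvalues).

(1, 2)

Row-reducing A symmetrically gives the diagonal entries -1, 1, -2.
That gives 1 positive, 2 negative pivots.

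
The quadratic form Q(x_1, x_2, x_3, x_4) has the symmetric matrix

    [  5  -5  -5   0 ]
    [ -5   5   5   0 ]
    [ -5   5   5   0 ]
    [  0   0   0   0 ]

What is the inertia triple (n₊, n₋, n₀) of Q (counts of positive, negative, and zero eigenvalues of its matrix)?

Congruent diagonalization of A (simultaneous row and column reduction) yields pivots 5, 0, 0, 0.
Counting signs: 1 positive, 3 zero.

(1, 0, 3)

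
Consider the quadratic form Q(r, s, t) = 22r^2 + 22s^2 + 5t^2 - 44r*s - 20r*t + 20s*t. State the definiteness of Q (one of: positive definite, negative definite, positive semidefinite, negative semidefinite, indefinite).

The symmetric matrix is A = [[22, -22, -10], [-22, 22, 10], [-10, 10, 5]].
Applying the same elementary operations to the rows and columns of A produces a congruent diagonal matrix with entries 22, 0, 5/11.
Counting signs: 2 positive, 1 zero.
Hence Q is positive semidefinite.

positive semidefinite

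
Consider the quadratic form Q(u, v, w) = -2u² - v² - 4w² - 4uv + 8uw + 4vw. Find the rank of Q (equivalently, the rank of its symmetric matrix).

The associated matrix is A = [[-2, -2, 4], [-2, -1, 2], [4, 2, -4]].
Row-reducing A symmetrically gives the diagonal entries -2, 1, 0.
So there are 1 positive, 1 negative, 1 zero pivots.
The rank is the number of nonzero pivots: 2.

2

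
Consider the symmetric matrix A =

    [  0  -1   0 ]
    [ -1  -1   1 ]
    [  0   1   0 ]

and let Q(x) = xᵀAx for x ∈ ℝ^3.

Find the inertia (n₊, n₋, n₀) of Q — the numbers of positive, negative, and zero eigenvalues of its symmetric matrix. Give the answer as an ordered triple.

(1, 1, 1)

By Sylvester's law of inertia any congruent diagonalization of A has 1 positive, 1 negative and 1 zero entries.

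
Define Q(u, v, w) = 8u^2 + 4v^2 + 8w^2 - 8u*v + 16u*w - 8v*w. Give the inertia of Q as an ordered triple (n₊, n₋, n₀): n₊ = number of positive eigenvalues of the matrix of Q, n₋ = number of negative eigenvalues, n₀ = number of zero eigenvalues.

Write A = [[8, -4, 8], [-4, 4, -4], [8, -4, 8]].
Row-reducing A symmetrically gives the diagonal entries 8, 2, 0.
Counting signs: 2 positive, 1 zero.

(2, 0, 1)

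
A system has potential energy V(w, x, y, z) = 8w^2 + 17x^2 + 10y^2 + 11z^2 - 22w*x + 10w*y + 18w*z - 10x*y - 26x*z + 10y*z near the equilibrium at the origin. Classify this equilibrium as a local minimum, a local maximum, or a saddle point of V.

The Hessian at the origin is H = [[16, -22, 10, 18], [-22, 34, -10, -26], [10, -10, 20, 10], [18, -26, 10, 22]].
Row-reducing H symmetrically gives the diagonal entries 16, 15/4, 10, 4/3.
That gives 4 positive pivots.
H is positive definite, so the origin is a strict local minimum.

local minimum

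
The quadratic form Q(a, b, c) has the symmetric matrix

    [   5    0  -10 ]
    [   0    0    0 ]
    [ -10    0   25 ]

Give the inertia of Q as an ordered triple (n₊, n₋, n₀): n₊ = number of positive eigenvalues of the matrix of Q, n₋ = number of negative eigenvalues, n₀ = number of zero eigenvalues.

Symmetric row and column elimination reduces A to a congruent diagonal form with pivots 5, 0, 5.
So there are 2 positive, 1 zero pivots.

(2, 0, 1)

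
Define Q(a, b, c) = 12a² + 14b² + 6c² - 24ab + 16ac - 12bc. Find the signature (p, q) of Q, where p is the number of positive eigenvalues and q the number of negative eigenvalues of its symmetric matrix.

The symmetric matrix is A = [[12, -12, 8], [-12, 14, -6], [8, -6, 6]].
Row-reducing A symmetrically gives the diagonal entries 12, 2, -4/3.
That gives 2 positive, 1 negative pivots.

(2, 1)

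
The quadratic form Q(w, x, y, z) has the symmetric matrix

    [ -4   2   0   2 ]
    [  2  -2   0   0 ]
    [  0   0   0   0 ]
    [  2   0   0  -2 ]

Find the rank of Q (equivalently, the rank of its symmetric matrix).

2

Applying the same elementary operations to the rows and columns of A produces a congruent diagonal matrix with entries -4, -1, 0, 0.
That gives 2 negative, 2 zero pivots.
The rank is the number of nonzero pivots: 2.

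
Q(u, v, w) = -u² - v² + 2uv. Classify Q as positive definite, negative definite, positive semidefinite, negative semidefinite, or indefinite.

negative semidefinite

The symmetric matrix is A = [[-1, 1, 0], [1, -1, 0], [0, 0, 0]].
Row-reducing A symmetrically gives the diagonal entries -1, 0, 0.
That gives 1 negative, 2 zero pivots.
Hence Q is negative semidefinite.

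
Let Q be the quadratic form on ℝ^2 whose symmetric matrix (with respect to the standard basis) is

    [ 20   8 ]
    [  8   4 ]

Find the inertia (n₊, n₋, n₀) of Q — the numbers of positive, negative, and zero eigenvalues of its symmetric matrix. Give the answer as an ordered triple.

Symmetric row and column elimination reduces A to a congruent diagonal form with pivots 20, 4/5.
So there are 2 positive pivots.

(2, 0, 0)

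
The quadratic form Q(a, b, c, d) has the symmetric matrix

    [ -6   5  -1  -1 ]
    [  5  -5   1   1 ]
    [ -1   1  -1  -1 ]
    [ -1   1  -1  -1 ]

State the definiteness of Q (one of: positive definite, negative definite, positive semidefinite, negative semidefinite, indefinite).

negative semidefinite

Symmetric row and column elimination reduces A to a congruent diagonal form with pivots -6, -5/6, -4/5, 0.
That gives 3 negative, 1 zero pivots.
Hence Q is negative semidefinite.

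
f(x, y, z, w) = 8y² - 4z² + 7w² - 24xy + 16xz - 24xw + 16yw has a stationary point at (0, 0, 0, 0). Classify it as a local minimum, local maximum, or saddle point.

saddle point

The Hessian at the origin is H = [[0, -24, 16, -24], [-24, 16, 0, 16], [16, 0, -8, 0], [-24, 16, 0, 14]].
H is indefinite, so the origin is a saddle point.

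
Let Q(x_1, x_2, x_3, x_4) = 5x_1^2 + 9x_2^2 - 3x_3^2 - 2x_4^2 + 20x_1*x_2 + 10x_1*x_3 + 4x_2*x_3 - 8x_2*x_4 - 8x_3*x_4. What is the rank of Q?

3

Write A = [[5, 10, 5, 0], [10, 9, 2, -4], [5, 2, -3, -4], [0, -4, -4, -2]].
Row-reducing A symmetrically gives the diagonal entries 5, -11, -24/11, 0.
So there are 1 positive, 2 negative, 1 zero pivots.
The rank is the number of nonzero pivots: 3.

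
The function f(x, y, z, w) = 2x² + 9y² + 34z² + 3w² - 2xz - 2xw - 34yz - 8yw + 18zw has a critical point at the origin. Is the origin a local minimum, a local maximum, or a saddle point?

The Hessian at the origin is H = [[4, 0, -2, -2], [0, 18, -34, -8], [-2, -34, 68, 18], [-2, -8, 18, 6]].
Row-reducing H symmetrically gives the diagonal entries 4, 18, 25/9, 4/25.
That gives 4 positive pivots.
H is positive definite, so the origin is a strict local minimum.

local minimum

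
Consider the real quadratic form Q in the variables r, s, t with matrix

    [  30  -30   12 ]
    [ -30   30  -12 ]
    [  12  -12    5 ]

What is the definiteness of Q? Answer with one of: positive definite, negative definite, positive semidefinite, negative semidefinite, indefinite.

positive semidefinite

Symmetric row and column elimination reduces A to a congruent diagonal form with pivots 30, 0, 1/5.
So there are 2 positive, 1 zero pivots.
Hence Q is positive semidefinite.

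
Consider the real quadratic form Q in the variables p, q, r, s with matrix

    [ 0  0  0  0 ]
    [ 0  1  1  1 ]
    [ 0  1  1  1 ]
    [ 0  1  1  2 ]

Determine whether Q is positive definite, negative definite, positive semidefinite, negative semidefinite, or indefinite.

Applying the same elementary operations to the rows and columns of A produces a congruent diagonal matrix with entries 0, 1, 0, 1.
Counting signs: 2 positive, 2 zero.
Hence Q is positive semidefinite.

positive semidefinite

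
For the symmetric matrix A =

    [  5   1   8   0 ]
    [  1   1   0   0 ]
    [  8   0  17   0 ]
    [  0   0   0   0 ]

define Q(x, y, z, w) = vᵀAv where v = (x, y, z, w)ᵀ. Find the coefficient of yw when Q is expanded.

0

The coefficient of yw is A[2,4] + A[4,2] = 2·0 = 0.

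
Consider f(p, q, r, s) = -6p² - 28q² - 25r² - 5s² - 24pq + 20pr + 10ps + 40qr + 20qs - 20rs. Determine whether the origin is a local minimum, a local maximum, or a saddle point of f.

local maximum

The Hessian at the origin is H = [[-12, -24, 20, 10], [-24, -56, 40, 20], [20, 40, -50, -20], [10, 20, -20, -10]].
Symmetric row and column elimination reduces H to a congruent diagonal form with pivots -12, -8, -50/3, -1.
So there are 4 negative pivots.
H is negative definite, so the origin is a strict local maximum.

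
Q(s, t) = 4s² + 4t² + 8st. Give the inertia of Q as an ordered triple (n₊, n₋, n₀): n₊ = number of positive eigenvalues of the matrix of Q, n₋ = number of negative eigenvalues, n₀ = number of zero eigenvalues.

(1, 0, 1)

The symmetric matrix is A = [[4, 4], [4, 4]].
Symmetric row and column elimination reduces A to a congruent diagonal form with pivots 4, 0.
Counting signs: 1 positive, 1 zero.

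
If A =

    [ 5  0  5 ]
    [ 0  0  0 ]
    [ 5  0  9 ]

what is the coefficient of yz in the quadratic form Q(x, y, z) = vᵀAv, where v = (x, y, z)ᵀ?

0

The coefficient of yz is A[2,3] + A[3,2] = 2·0 = 0.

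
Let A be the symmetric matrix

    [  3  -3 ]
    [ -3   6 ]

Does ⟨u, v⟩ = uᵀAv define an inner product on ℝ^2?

yes

Leading principal minors: Δ_1 = 3, Δ_2 = 9.
All leading principal minors are positive, so by Sylvester's criterion Q is positive definite.
⟨·,·⟩ is an inner product exactly when A is positive definite.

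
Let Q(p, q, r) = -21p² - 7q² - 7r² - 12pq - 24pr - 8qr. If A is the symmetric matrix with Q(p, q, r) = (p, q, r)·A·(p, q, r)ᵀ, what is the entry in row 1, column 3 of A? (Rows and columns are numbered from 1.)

The coefficient of p·r in Q is -24. For a symmetric A this equals A[1,3] + A[3,1] = 2·A[1,3].
So A[1,3] = -24/2 = -12.

-12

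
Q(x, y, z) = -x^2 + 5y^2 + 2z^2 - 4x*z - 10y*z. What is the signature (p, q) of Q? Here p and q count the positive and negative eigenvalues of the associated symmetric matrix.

The associated matrix is A = [[-1, 0, -2], [0, 5, -5], [-2, -5, 2]].
Congruent diagonalization of A (simultaneous row and column reduction) yields pivots -1, 5, 1.
That gives 2 positive, 1 negative pivots.

(2, 1)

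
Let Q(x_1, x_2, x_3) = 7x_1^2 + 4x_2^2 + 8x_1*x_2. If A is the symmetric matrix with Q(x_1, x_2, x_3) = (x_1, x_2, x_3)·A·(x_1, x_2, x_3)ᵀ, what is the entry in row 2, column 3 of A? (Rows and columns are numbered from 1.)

The coefficient of x_2·x_3 in Q is 0. For a symmetric A this equals A[2,3] + A[3,2] = 2·A[2,3].
So A[2,3] = 0/2 = 0.

0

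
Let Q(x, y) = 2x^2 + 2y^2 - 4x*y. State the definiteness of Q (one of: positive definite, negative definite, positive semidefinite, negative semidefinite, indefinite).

positive semidefinite

The symmetric matrix of Q is [[2, -2], [-2, 2]].
For the 2×2 matrix [[2, -2], [-2, 2]]: det = 2·2 − (-2)² = 0, trace = 4.
det = 0 so one eigenvalue is zero; the form is semidefinite with the sign of the trace.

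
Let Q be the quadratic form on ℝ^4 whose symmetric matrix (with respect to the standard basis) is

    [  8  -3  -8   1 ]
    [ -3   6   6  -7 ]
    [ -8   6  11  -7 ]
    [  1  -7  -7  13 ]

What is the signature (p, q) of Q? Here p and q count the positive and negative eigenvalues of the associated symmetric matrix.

Row-reducing A symmetrically gives the diagonal entries 8, 39/8, 15/13, 2/3.
Counting signs: 4 positive.

(4, 0)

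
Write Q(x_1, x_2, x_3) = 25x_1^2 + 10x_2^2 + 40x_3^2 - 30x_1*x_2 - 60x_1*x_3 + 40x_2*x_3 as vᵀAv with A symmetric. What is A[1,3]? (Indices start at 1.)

-30

The coefficient of x_1·x_3 in Q is -60. For a symmetric A this equals A[1,3] + A[3,1] = 2·A[1,3].
So A[1,3] = -60/2 = -30.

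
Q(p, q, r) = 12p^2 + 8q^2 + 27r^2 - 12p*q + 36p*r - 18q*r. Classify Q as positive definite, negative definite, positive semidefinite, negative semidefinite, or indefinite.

positive semidefinite

The symmetric matrix is A = [[12, -6, 18], [-6, 8, -9], [18, -9, 27]].
Congruent diagonalization of A (simultaneous row and column reduction) yields pivots 12, 5, 0.
So there are 2 positive, 1 zero pivots.
Hence Q is positive semidefinite.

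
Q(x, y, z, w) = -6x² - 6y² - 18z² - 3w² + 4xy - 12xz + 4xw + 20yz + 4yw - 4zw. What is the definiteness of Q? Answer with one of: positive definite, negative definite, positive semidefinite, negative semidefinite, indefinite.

The symmetric matrix is A = [[-6, 2, -6, 2], [2, -6, 10, 2], [-6, 10, -18, -2], [2, 2, -2, -3]].
Applying the same elementary operations to the rows and columns of A produces a congruent diagonal matrix with entries -6, -16/3, 0, -1.
Counting signs: 3 negative, 1 zero.
Hence Q is negative semidefinite.

negative semidefinite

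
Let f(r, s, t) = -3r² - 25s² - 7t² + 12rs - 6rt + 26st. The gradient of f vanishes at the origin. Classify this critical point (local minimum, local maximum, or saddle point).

local maximum

The Hessian at the origin is H = [[-6, 12, -6], [12, -50, 26], [-6, 26, -14]].
Applying the same elementary operations to the rows and columns of H produces a congruent diagonal matrix with entries -6, -26, -6/13.
That gives 3 negative pivots.
H is negative definite, so the origin is a strict local maximum.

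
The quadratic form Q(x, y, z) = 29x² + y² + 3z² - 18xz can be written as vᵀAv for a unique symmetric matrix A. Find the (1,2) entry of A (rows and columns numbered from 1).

0

The coefficient of x·y in Q is 0. For a symmetric A this equals A[1,2] + A[2,1] = 2·A[1,2].
So A[1,2] = 0/2 = 0.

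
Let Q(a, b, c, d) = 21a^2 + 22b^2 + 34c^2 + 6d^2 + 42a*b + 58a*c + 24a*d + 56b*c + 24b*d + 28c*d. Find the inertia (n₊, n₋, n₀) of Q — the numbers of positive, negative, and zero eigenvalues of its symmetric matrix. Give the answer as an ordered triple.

(3, 1, 0)

The associated matrix is A = [[21, 21, 29, 12], [21, 22, 28, 12], [29, 28, 34, 14], [12, 12, 14, 6]].
Symmetric row and column elimination reduces A to a congruent diagonal form with pivots 21, 1, -148/21, 3/37.
So there are 3 positive, 1 negative pivots.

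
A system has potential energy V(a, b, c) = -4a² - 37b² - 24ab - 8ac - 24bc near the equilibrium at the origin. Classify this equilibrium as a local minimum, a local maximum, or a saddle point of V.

The Hessian at the origin is H = [[-8, -24, -8], [-24, -74, -24], [-8, -24, 0]].
Congruent diagonalization of H (simultaneous row and column reduction) yields pivots -8, -2, 8.
That gives 1 positive, 2 negative pivots.
H is indefinite, so the origin is a saddle point.

saddle point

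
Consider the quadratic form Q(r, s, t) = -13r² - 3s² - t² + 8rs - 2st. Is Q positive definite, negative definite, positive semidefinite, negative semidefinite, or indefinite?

The symmetric matrix is A = [[-13, 4, 0], [4, -3, -1], [0, -1, -1]].
Applying the same elementary operations to the rows and columns of A produces a congruent diagonal matrix with entries -13, -23/13, -10/23.
Counting signs: 3 negative.
Hence Q is negative definite.

negative definite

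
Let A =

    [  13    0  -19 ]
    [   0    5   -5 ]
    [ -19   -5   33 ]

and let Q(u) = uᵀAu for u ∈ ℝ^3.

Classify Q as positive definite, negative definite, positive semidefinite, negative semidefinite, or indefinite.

Leading principal minors: Δ_1 = 13, Δ_2 = 65, Δ_3 = 15.
All leading principal minors are positive, so by Sylvester's criterion Q is positive definite.

positive definite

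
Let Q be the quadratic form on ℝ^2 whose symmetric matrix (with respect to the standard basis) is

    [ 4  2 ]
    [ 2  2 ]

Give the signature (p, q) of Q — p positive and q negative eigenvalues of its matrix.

Row-reducing A symmetrically gives the diagonal entries 4, 1.
That gives 2 positive pivots.

(2, 0)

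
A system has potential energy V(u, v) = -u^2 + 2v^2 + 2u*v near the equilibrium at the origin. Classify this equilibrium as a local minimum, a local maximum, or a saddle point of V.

The Hessian at the origin is H = [[-2, 2], [2, 4]].
det H = -2·4 − (2)² = -12 < 0, so H is indefinite.
Therefore the origin is a saddle point.

saddle point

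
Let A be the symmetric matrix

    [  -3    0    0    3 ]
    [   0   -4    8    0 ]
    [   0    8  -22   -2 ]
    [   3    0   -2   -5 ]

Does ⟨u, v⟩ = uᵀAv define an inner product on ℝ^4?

Leading principal minors: Δ_1 = -3, Δ_2 = 12, Δ_3 = -72, Δ_4 = 96.
The signs alternate starting with Δ_1 < 0, so by Sylvester's criterion Q is negative definite.
⟨·,·⟩ is an inner product exactly when A is positive definite.

no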